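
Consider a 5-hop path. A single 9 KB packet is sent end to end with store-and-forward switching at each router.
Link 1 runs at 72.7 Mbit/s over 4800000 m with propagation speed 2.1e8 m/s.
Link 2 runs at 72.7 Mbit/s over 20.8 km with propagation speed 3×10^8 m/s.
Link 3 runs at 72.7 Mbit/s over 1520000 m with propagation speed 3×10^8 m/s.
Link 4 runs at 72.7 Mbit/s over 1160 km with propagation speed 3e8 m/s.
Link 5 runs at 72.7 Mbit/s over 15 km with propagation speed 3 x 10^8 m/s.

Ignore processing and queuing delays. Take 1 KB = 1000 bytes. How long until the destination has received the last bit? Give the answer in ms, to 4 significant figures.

L = 72000 bits.
Transmission delay per hop = L/R = 72000/72700000 = 0.990371 ms; 5 hops → 4.95186 ms.
Propagation delays (d/s per hop): 22.8571, 0.0693333, 5.06667, 3.86667, 0.05 ms; sum = 31.9098 ms.
End-to-end = 36.86 ms.

36.86 ms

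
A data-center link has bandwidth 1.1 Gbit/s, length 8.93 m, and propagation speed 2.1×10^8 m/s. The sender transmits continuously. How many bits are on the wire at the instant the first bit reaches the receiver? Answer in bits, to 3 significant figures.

46.8 bits

Propagation delay = 8.93 / 210000000 = 4.25238e-08 s.
BDP = R × t_prop = 1100000000 × 4.25238e-08 = 46.7762 bits.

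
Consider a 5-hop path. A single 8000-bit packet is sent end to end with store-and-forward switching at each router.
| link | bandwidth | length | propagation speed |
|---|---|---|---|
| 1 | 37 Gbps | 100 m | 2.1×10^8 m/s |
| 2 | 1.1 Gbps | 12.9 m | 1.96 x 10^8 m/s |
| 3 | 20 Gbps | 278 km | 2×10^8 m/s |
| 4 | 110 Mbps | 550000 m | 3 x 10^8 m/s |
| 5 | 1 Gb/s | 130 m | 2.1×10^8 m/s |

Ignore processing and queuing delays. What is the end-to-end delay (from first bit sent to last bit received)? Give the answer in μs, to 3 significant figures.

3310 μs

Transmission delays (L/R per hop): 0.216216, 7.27273, 0.4, 72.7273, 8 μs; sum = 88.6162 μs.
Propagation delays (d/s per hop): 0.47619, 0.0658163, 1390, 1833.33, 0.619048 μs; sum = 3224.49 μs.
End-to-end = 3310 μs.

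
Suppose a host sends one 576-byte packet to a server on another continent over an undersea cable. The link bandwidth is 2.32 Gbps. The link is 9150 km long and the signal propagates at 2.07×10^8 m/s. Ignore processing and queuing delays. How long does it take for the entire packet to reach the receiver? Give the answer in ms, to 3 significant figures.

44.2 ms

L = 576 × 8 = 4608 bits.
Transmission delay = L/R = 4608 / 2320000000 = 0.00198621 ms.
Propagation delay = d/s = 9150000 m / 2.07e+08 m/s = 44.2029 ms.
Total = 44.2 ms.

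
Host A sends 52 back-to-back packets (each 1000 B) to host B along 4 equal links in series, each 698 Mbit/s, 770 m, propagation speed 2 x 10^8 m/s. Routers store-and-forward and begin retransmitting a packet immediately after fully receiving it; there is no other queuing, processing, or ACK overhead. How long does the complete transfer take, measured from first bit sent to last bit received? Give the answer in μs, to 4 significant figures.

Per-hop transmission t_tx = L/R = 8000/698000000 = 11.4613 μs.
Per-hop propagation t_prop = 770/200000000 = 3.85 μs.
Pipeline fill: first packet needs 4·t_tx to clear all hops; remaining 51 packets each add one t_tx.
Total = (4+52-1)·t_tx + 4·t_prop = 55·11.4613 + 4·3.85 = 645.8 μs.

645.8 μs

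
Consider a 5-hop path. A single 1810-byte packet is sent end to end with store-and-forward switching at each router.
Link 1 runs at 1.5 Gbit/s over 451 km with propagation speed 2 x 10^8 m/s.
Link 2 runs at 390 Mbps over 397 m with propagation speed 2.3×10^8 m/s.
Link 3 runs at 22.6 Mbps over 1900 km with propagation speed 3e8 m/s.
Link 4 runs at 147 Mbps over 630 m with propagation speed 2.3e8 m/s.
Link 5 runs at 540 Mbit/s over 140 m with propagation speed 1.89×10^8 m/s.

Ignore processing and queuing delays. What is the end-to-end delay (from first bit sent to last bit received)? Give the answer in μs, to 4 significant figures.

9406 μs

L = 1810 × 8 = 14480 bits.
Transmission delays (L/R per hop): 9.65333, 37.1282, 640.708, 98.5034, 26.8148 μs; sum = 812.808 μs.
Propagation delays (d/s per hop): 2255, 1.72609, 6333.33, 2.73913, 0.740741 μs; sum = 8593.54 μs.
End-to-end = 9406 μs.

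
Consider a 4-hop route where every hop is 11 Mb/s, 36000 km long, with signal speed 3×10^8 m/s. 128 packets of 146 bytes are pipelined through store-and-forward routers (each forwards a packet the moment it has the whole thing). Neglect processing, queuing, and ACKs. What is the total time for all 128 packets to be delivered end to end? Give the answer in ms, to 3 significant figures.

494 ms

Per-hop transmission t_tx = L/R = 1168/11000000 = 0.106182 ms.
Per-hop propagation t_prop = 36000000/300000000 = 120 ms.
Pipeline fill: first packet needs 4·t_tx to clear all hops; remaining 127 packets each add one t_tx.
Total = (4+128-1)·t_tx + 4·t_prop = 131·0.106182 + 4·120 = 494 ms.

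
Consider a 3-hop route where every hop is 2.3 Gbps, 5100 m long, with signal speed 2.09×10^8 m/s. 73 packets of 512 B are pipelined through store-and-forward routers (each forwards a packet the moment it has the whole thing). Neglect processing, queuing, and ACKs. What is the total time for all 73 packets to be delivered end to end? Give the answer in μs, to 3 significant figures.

207 μs

Per-hop transmission t_tx = L/R = 4096/2300000000 = 1.78087 μs.
Per-hop propagation t_prop = 5100/209000000 = 24.4019 μs.
Pipeline fill: first packet needs 3·t_tx to clear all hops; remaining 72 packets each add one t_tx.
Total = (3+73-1)·t_tx + 3·t_prop = 75·1.78087 + 3·24.4019 = 207 μs.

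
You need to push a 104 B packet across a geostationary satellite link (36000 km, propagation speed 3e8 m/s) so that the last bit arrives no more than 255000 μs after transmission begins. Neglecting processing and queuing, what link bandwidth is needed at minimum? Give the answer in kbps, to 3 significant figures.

6.16 kbps

L = 832 bits.
Propagation delay = 36000000 / 300000000 = 120000 μs.
Transmission budget = 255000 − 120000 = 135000 μs.
R ≥ L / t_tx = 832 bits / 0.135 s = 6.16 kbps.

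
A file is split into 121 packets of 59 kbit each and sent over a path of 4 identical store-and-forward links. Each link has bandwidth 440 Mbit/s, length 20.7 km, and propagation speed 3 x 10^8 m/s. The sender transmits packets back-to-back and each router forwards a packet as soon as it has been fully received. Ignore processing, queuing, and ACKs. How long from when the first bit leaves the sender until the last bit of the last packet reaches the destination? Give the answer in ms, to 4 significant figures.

16.90 ms

Per-hop transmission t_tx = L/R = 59000/440000000 = 0.134091 ms.
Per-hop propagation t_prop = 20700/300000000 = 0.069 ms.
Pipeline fill: first packet needs 4·t_tx to clear all hops; remaining 120 packets each add one t_tx.
Total = (4+121-1)·t_tx + 4·t_prop = 124·0.134091 + 4·0.069 = 16.90 ms.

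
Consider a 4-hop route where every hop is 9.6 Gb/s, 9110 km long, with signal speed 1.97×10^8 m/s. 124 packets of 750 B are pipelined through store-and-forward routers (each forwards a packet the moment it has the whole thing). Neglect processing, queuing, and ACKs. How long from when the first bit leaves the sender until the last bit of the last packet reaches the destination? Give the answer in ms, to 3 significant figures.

185 ms

Per-hop transmission t_tx = L/R = 6000/9600000000 = 0.000625 ms.
Per-hop propagation t_prop = 9110000/197000000 = 46.2437 ms.
Pipeline fill: first packet needs 4·t_tx to clear all hops; remaining 123 packets each add one t_tx.
Total = (4+124-1)·t_tx + 4·t_prop = 127·0.000625 + 4·46.2437 = 185 ms.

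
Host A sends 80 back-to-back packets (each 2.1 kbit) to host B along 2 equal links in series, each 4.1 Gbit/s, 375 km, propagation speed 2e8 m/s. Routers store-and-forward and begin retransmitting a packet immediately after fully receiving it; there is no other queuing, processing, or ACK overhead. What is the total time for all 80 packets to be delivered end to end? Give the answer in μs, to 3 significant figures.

3790 μs

Per-hop transmission t_tx = L/R = 2100/4.1e+09 = 0.512195 μs.
Per-hop propagation t_prop = 375000/200000000 = 1875 μs.
Pipeline fill: first packet needs 2·t_tx to clear all hops; remaining 79 packets each add one t_tx.
Total = (2+80-1)·t_tx + 2·t_prop = 81·0.512195 + 2·1875 = 3790 μs.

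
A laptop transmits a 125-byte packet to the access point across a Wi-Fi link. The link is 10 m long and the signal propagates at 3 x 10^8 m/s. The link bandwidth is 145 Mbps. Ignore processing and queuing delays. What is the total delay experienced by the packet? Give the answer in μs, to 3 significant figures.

6.93 μs

L = 125 × 8 = 1000 bits.
Transmission delay = L/R = 1000 / 145000000 = 6.89655 μs.
Propagation delay = d/s = 10 m / 300000000 m/s = 0.0333333 μs.
Total = 6.93 μs.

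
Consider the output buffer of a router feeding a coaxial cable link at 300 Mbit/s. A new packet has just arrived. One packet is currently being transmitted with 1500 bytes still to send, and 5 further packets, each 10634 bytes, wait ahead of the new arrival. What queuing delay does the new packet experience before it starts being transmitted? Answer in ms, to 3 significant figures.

Each queued packet: L/R = 85072/300000000 = 0.283573 ms.
5 queued → 1.41787 ms.
Plus remaining 12000 bits of current packet: 0.04 ms.
Queuing delay = 1.46 ms.

1.46 ms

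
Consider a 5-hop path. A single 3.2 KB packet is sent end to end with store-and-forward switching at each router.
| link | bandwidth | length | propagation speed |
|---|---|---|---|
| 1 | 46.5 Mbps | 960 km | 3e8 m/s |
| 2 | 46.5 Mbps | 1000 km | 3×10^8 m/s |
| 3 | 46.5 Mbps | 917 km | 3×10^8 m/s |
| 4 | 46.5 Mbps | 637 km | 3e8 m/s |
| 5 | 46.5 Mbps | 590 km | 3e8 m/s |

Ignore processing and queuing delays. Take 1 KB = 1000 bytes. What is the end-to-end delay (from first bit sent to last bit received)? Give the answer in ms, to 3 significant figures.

L = 25600 bits.
Transmission delay per hop = L/R = 25600/46500000 = 0.550538 ms; 5 hops → 2.75269 ms.
Propagation delays (d/s per hop): 3.2, 3.33333, 3.05667, 2.12333, 1.96667 ms; sum = 13.68 ms.
End-to-end = 16.4 ms.

16.4 ms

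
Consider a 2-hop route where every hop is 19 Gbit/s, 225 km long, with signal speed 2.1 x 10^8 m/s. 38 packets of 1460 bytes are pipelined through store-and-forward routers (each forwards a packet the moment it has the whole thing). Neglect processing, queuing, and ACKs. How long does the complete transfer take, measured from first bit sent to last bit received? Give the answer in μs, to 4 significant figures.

2167 μs

Per-hop transmission t_tx = L/R = 11680/19000000000 = 0.614737 μs.
Per-hop propagation t_prop = 225000/210000000 = 1071.43 μs.
Pipeline fill: first packet needs 2·t_tx to clear all hops; remaining 37 packets each add one t_tx.
Total = (2+38-1)·t_tx + 2·t_prop = 39·0.614737 + 2·1071.43 = 2167 μs.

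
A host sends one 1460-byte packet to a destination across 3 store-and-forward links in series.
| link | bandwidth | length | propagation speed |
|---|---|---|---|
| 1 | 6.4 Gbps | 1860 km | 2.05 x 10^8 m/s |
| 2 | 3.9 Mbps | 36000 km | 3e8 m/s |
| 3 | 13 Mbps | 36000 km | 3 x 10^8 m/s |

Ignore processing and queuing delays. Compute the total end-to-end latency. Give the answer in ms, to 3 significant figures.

253 ms

L = 1460 × 8 = 11680 bits.
Transmission delays (L/R per hop): 0.001825, 2.99487, 0.898462 ms; sum = 3.89516 ms.
Propagation delays (d/s per hop): 9.07317, 120, 120 ms; sum = 249.073 ms.
End-to-end = 253 ms.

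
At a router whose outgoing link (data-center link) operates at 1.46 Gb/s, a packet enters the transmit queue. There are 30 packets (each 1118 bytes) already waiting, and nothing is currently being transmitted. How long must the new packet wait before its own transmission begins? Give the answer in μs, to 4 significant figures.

183.8 μs

Each queued packet: L/R = 8944/1460000000 = 6.12603 μs.
30 queued → 183.781 μs.
Queuing delay = 183.8 μs.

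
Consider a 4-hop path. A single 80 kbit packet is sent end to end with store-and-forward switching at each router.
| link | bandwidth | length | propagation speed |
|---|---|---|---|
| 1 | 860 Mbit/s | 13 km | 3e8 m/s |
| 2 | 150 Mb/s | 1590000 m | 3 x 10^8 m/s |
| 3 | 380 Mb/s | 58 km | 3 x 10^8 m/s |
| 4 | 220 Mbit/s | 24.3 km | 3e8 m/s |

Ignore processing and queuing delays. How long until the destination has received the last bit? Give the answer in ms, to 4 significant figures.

6.818 ms

L = 80000 bits.
Transmission delays (L/R per hop): 0.0930233, 0.533333, 0.210526, 0.363636 ms; sum = 1.20052 ms.
Propagation delays (d/s per hop): 0.0433333, 5.3, 0.193333, 0.081 ms; sum = 5.61767 ms.
End-to-end = 6.818 ms.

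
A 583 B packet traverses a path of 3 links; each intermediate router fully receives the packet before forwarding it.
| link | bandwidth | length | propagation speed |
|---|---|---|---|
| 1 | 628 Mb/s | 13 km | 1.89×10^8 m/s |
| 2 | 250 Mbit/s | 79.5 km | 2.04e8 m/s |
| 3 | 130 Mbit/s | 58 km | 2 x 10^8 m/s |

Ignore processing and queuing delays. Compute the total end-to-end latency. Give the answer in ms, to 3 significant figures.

L = 583 × 8 = 4664 bits.
Transmission delays (L/R per hop): 0.00742675, 0.018656, 0.0358769 ms; sum = 0.0619597 ms.
Propagation delays (d/s per hop): 0.0687831, 0.389706, 0.29 ms; sum = 0.748489 ms.
End-to-end = 0.810 ms.

0.810 ms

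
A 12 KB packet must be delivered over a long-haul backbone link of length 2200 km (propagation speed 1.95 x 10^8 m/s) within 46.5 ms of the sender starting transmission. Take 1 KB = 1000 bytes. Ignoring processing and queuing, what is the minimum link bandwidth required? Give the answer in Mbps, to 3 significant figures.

L = 96000 bits.
Propagation delay = 2200000 / 195000000 = 11.2821 ms.
Transmission budget = 46.5 − 11.2821 = 35.2179 ms.
R ≥ L / t_tx = 96000 bits / 0.0352179 s = 2.73 Mbps.

2.73 Mbps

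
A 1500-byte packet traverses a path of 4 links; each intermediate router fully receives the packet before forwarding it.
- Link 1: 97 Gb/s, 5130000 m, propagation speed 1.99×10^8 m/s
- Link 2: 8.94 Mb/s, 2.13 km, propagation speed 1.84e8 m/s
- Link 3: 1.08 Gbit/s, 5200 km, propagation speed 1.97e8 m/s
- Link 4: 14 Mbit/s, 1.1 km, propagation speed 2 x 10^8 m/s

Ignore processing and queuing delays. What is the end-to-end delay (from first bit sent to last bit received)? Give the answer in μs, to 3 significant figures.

L = 1500 × 8 = 12000 bits.
Transmission delays (L/R per hop): 0.123711, 1342.28, 11.1111, 857.143 μs; sum = 2210.66 μs.
Propagation delays (d/s per hop): 25778.9, 11.5761, 26395.9, 5.5 μs; sum = 52191.9 μs.
End-to-end = 54400 μs.

54400 μs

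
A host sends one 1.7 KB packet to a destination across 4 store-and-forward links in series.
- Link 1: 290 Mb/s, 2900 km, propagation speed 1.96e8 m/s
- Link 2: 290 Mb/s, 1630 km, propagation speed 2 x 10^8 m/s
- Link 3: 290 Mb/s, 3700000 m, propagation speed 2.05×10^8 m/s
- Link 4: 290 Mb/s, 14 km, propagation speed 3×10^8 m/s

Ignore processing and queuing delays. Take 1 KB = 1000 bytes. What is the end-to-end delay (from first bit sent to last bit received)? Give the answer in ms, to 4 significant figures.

L = 13600 bits.
Transmission delay per hop = L/R = 13600/290000000 = 0.0468966 ms; 4 hops → 0.187586 ms.
Propagation delays (d/s per hop): 14.7959, 8.15, 18.0488, 0.0466667 ms; sum = 41.0414 ms.
End-to-end = 41.23 ms.

41.23 ms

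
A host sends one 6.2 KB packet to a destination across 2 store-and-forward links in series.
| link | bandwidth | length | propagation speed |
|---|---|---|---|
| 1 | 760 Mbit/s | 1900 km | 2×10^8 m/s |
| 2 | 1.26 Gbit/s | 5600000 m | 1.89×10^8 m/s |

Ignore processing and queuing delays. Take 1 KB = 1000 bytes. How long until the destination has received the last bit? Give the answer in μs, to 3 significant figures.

39200 μs

L = 49600 bits.
Transmission delays (L/R per hop): 65.2632, 39.3651 μs; sum = 104.628 μs.
Propagation delays (d/s per hop): 9500, 29629.6 μs; sum = 39129.6 μs.
End-to-end = 39200 μs.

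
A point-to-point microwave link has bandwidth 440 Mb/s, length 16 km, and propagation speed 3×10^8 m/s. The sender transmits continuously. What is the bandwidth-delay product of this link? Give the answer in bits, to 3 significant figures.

23500 bits

Propagation delay = 16000 / 300000000 = 5.33333e-05 s.
BDP = R × t_prop = 440000000 × 5.33333e-05 = 23466.7 bits.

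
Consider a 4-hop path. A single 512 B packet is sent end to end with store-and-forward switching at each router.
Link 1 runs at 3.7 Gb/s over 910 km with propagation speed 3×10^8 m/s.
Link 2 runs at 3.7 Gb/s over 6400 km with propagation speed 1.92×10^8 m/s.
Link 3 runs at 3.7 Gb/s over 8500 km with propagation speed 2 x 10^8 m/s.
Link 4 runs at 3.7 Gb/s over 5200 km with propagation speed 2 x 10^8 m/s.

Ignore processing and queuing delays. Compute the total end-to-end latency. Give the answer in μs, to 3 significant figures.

105000 μs

L = 512 × 8 = 4096 bits.
Transmission delay per hop = L/R = 4096/3700000000 = 1.10703 μs; 4 hops → 4.42811 μs.
Propagation delays (d/s per hop): 3033.33, 33333.3, 42500, 26000 μs; sum = 104867 μs.
End-to-end = 105000 μs.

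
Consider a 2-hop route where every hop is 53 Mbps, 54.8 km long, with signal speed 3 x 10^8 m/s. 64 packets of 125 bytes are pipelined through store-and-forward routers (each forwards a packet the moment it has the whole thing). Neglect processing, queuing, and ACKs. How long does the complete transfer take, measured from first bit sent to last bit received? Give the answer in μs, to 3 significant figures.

Per-hop transmission t_tx = L/R = 1000/53000000 = 18.8679 μs.
Per-hop propagation t_prop = 54800/300000000 = 182.667 μs.
Pipeline fill: first packet needs 2·t_tx to clear all hops; remaining 63 packets each add one t_tx.
Total = (2+64-1)·t_tx + 2·t_prop = 65·18.8679 + 2·182.667 = 1590 μs.

1590 μs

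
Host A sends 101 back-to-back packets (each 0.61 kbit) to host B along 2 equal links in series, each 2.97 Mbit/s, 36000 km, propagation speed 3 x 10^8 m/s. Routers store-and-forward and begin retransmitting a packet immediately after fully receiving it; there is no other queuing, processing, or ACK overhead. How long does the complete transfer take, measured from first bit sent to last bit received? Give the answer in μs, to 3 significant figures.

Per-hop transmission t_tx = L/R = 610/2970000 = 205.387 μs.
Per-hop propagation t_prop = 36000000/300000000 = 120000 μs.
Pipeline fill: first packet needs 2·t_tx to clear all hops; remaining 100 packets each add one t_tx.
Total = (2+101-1)·t_tx + 2·t_prop = 102·205.387 + 2·120000 = 261000 μs.

261000 μs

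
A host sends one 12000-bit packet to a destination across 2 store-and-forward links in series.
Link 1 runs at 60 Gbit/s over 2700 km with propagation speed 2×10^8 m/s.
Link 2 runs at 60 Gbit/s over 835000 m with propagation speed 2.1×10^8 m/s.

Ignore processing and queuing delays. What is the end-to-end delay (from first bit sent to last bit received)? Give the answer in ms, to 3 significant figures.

17.5 ms

Transmission delay per hop = L/R = 12000/60000000000 = 0.0002 ms; 2 hops → 0.0004 ms.
Propagation delays (d/s per hop): 13.5, 3.97619 ms; sum = 17.4762 ms.
End-to-end = 17.5 ms.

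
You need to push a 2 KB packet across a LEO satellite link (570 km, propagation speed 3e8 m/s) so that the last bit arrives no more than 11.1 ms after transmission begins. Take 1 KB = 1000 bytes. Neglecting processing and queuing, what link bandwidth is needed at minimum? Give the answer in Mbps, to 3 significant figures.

1.74 Mbps

L = 16000 bits.
Propagation delay = 570000 / 300000000 = 1.9 ms.
Transmission budget = 11.1 − 1.9 = 9.2 ms.
R ≥ L / t_tx = 16000 bits / 0.0092 s = 1.74 Mbps.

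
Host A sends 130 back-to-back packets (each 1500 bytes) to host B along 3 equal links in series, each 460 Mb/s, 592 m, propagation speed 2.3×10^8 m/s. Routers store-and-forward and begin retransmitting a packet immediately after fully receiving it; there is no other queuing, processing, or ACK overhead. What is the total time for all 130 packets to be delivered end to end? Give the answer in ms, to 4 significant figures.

3.451 ms

Per-hop transmission t_tx = L/R = 12000/460000000 = 0.026087 ms.
Per-hop propagation t_prop = 592/2.3e+08 = 0.00257391 ms.
Pipeline fill: first packet needs 3·t_tx to clear all hops; remaining 129 packets each add one t_tx.
Total = (3+130-1)·t_tx + 3·t_prop = 132·0.026087 + 3·0.00257391 = 3.451 ms.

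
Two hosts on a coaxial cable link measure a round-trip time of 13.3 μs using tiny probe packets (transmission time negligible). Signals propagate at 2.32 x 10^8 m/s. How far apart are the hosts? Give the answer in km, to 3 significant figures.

One-way propagation = RTT/2 = 6.65 μs.
d = s × t = 2.32e+08 × 6.65e-06 = 1.54 km.

1.54 km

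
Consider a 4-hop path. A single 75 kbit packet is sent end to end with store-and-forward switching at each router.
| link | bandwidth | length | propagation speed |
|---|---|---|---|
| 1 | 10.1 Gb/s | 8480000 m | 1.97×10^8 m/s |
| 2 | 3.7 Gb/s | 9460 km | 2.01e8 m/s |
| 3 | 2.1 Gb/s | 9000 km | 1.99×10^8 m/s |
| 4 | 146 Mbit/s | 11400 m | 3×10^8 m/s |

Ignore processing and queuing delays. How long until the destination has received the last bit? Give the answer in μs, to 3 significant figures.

136000 μs

L = 75000 bits.
Transmission delays (L/R per hop): 7.42574, 20.2703, 35.7143, 513.699 μs; sum = 577.109 μs.
Propagation delays (d/s per hop): 43045.7, 47064.7, 45226.1, 38 μs; sum = 135374 μs.
End-to-end = 136000 μs.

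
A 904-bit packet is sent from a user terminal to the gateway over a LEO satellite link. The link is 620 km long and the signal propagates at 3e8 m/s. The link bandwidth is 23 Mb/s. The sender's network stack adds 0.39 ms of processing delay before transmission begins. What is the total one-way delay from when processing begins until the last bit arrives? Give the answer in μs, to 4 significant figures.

Transmission delay = L/R = 904 / 23000000 = 39.3043 μs.
Propagation delay = d/s = 620000 m / 300000000 m/s = 2066.67 μs.
Plus processing delay 0.39 ms = 390 μs.
Total = 2496 μs.

2496 μs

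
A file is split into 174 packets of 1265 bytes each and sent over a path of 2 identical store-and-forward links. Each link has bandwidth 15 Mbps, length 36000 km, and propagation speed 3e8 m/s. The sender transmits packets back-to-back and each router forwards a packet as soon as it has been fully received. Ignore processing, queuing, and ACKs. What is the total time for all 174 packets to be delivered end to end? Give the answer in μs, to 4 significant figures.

Per-hop transmission t_tx = L/R = 10120/15000000 = 674.667 μs.
Per-hop propagation t_prop = 36000000/300000000 = 120000 μs.
Pipeline fill: first packet needs 2·t_tx to clear all hops; remaining 173 packets each add one t_tx.
Total = (2+174-1)·t_tx + 2·t_prop = 175·674.667 + 2·120000 = 358100 μs.

358100 μs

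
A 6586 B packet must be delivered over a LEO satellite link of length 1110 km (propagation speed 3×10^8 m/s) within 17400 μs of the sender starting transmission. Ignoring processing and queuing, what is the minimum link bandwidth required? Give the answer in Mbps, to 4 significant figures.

3.846 Mbps

L = 52688 bits.
Propagation delay = 1110000 / 300000000 = 3700 μs.
Transmission budget = 17400 − 3700 = 13700 μs.
R ≥ L / t_tx = 52688 bits / 0.0137 s = 3.846 Mbps.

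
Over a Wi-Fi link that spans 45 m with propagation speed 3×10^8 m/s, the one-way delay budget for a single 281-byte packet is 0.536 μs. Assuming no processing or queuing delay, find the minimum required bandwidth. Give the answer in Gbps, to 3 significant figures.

5.82 Gbps

L = 2248 bits.
Propagation delay = 45 / 300000000 = 0.15 μs.
Transmission budget = 0.536 − 0.15 = 0.386 μs.
R ≥ L / t_tx = 2248 bits / 3.86e-07 s = 5.82 Gbps.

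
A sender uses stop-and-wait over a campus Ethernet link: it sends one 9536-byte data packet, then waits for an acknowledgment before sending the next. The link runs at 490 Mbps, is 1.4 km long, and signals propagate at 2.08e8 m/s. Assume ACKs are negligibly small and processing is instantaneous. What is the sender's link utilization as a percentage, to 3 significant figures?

92.0 %

t_tx = L/R = 76288/490000000 = 0.00015569 s.
t_prop = 1400/208000000 = 6.73077e-06 s; RTT = 1.34615e-05 s.
Cycle = t_tx + RTT = 0.000169151 s.
Utilization = t_tx / cycle = 0.00015569/0.000169151 = 92.0 %.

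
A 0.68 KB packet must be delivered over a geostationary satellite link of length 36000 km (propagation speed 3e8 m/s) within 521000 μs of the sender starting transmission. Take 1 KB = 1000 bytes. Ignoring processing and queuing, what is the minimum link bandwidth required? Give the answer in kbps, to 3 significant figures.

13.6 kbps

L = 5440 bits.
Propagation delay = 36000000 / 300000000 = 120000 μs.
Transmission budget = 521000 − 120000 = 401000 μs.
R ≥ L / t_tx = 5440 bits / 0.401 s = 13.6 kbps.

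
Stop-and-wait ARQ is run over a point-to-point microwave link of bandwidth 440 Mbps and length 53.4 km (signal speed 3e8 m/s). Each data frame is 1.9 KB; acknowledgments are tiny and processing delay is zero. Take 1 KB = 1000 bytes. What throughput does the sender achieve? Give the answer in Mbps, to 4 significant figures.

38.92 Mbps

t_tx = L/R = 15200/440000000 = 3.45455e-05 s.
t_prop = 53400/300000000 = 0.000178 s; RTT = 0.000356 s.
Cycle = t_tx + RTT = 0.000390545 s.
Throughput = L / cycle = 15200 / 0.000390545 = 38.92 Mbps.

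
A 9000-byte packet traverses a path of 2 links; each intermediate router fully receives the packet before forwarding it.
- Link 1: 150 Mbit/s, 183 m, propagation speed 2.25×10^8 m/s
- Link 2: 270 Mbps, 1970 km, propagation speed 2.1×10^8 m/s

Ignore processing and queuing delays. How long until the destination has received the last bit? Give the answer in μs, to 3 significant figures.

10100 μs

L = 9000 × 8 = 72000 bits.
Transmission delays (L/R per hop): 480, 266.667 μs; sum = 746.667 μs.
Propagation delays (d/s per hop): 0.813333, 9380.95 μs; sum = 9381.77 μs.
End-to-end = 10100 μs.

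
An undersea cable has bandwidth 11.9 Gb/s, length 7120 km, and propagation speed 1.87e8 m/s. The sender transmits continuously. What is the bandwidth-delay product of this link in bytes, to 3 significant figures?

Propagation delay = 7120000 / 187000000 = 0.0380749 s.
BDP = R × t_prop = 11900000000 × 0.0380749 = 453091000 bits.
In bytes: 453091000/8 = 56600000 bytes.

56600000 bytes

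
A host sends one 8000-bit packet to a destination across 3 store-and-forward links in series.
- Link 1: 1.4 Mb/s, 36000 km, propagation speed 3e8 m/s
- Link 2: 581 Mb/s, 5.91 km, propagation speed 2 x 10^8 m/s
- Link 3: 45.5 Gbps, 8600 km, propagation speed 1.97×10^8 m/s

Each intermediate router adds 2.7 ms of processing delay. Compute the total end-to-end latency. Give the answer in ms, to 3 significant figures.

Transmission delays (L/R per hop): 5.71429, 0.0137694, 0.000175824 ms; sum = 5.72823 ms.
Propagation delays (d/s per hop): 120, 0.02955, 43.6548 ms; sum = 163.684 ms.
Processing at 2 router(s): 2 × 2.7 ms = 5.4 ms.
End-to-end = 175 ms.

175 ms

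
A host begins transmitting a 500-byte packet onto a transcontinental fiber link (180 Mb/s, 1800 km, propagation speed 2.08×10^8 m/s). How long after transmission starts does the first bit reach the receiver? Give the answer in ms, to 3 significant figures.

First bit experiences only propagation delay: d/s = 1800000/208000000 = 8.65 ms.

8.65 ms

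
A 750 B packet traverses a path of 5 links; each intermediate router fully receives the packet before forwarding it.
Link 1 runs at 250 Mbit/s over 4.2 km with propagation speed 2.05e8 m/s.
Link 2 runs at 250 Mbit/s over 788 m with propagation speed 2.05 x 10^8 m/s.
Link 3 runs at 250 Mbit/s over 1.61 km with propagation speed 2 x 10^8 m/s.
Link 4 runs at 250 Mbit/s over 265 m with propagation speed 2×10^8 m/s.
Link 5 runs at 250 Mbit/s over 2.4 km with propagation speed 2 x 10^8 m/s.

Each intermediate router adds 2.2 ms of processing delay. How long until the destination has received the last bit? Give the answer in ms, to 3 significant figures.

L = 750 × 8 = 6000 bits.
Transmission delay per hop = L/R = 6000/250000000 = 0.024 ms; 5 hops → 0.12 ms.
Propagation delays (d/s per hop): 0.0204878, 0.0038439, 0.00805, 0.001325, 0.012 ms; sum = 0.0457067 ms.
Processing at 4 router(s): 4 × 2.2 ms = 8.8 ms.
End-to-end = 8.97 ms.

8.97 ms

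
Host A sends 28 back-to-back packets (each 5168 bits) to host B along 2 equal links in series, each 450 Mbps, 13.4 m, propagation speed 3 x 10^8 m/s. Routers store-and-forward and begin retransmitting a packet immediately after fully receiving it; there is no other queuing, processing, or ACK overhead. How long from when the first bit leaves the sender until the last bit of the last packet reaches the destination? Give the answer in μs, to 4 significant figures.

Per-hop transmission t_tx = L/R = 5168/450000000 = 11.4844 μs.
Per-hop propagation t_prop = 13.4/300000000 = 0.0446667 μs.
Pipeline fill: first packet needs 2·t_tx to clear all hops; remaining 27 packets each add one t_tx.
Total = (2+28-1)·t_tx + 2·t_prop = 29·11.4844 + 2·0.0446667 = 333.1 μs.

333.1 μs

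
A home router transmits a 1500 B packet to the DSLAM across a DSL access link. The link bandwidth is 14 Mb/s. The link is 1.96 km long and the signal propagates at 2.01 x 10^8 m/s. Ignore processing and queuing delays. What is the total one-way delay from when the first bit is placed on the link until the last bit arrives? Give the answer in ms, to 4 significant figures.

0.8669 ms

L = 1500 × 8 = 12000 bits.
Transmission delay = L/R = 12000 / 14000000 = 0.857143 ms.
Propagation delay = d/s = 1960 m / 2.01e+08 m/s = 0.00975124 ms.
Total = 0.8669 ms.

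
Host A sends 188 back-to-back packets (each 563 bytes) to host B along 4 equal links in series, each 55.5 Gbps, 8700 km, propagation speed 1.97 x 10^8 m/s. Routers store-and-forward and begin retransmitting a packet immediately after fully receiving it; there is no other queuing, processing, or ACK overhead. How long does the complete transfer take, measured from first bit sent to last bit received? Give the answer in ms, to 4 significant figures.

Per-hop transmission t_tx = L/R = 4504/55500000000 = 8.11532e-05 ms.
Per-hop propagation t_prop = 8700000/197000000 = 44.1624 ms.
Pipeline fill: first packet needs 4·t_tx to clear all hops; remaining 187 packets each add one t_tx.
Total = (4+188-1)·t_tx + 4·t_prop = 191·8.11532e-05 + 4·44.1624 = 176.7 ms.

176.7 ms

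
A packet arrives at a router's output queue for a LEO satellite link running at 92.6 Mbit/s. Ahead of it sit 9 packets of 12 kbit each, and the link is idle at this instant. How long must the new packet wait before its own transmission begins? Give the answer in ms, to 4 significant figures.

1.166 ms

Each queued packet: L/R = 12000/92600000 = 0.12959 ms.
9 queued → 1.16631 ms.
Queuing delay = 1.166 ms.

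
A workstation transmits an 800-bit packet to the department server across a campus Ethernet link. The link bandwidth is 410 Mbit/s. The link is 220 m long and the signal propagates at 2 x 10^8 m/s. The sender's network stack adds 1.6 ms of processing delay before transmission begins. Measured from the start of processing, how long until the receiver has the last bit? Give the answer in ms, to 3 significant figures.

Transmission delay = L/R = 800 / 410000000 = 0.00195122 ms.
Propagation delay = d/s = 220 m / 200000000 m/s = 0.0011 ms.
Plus processing delay 1.6 ms = 1.6 ms.
Total = 1.60 ms.

1.60 ms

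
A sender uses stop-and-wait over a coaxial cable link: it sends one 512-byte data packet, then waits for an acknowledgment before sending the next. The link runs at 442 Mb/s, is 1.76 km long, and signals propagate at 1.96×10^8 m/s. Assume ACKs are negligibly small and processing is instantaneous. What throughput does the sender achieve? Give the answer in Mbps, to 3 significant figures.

150 Mbps

t_tx = L/R = 4096/442000000 = 9.26697e-06 s.
t_prop = 1760/196000000 = 8.97959e-06 s; RTT = 1.79592e-05 s.
Cycle = t_tx + RTT = 2.72262e-05 s.
Throughput = L / cycle = 4096 / 2.72262e-05 = 150 Mbps.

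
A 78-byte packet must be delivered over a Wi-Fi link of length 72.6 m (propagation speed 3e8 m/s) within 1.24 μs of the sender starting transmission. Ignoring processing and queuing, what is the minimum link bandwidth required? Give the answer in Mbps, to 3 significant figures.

625 Mbps

L = 624 bits.
Propagation delay = 72.6 / 300000000 = 0.242 μs.
Transmission budget = 1.24 − 0.242 = 0.998 μs.
R ≥ L / t_tx = 624 bits / 9.98e-07 s = 625 Mbps.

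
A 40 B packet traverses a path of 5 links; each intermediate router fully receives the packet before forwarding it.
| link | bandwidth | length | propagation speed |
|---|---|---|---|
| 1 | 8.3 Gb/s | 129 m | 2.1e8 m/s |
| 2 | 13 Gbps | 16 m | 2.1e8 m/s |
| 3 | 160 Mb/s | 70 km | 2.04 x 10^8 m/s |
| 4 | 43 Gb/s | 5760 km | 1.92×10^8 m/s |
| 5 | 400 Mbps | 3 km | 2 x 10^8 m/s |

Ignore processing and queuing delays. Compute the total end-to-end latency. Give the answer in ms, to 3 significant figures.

L = 40 × 8 = 320 bits.
Transmission delays (L/R per hop): 3.85542e-05, 2.46154e-05, 0.002, 7.44186e-06, 0.0008 ms; sum = 0.00287061 ms.
Propagation delays (d/s per hop): 0.000614286, 7.61905e-05, 0.343137, 30, 0.015 ms; sum = 30.3588 ms.
End-to-end = 30.4 ms.

30.4 ms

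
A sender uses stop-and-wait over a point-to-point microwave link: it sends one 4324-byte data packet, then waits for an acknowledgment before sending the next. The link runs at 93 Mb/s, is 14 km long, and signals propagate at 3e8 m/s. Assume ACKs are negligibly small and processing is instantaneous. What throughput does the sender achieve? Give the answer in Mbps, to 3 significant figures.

74.3 Mbps

t_tx = L/R = 34592/93000000 = 0.000371957 s.
t_prop = 14000/300000000 = 4.66667e-05 s; RTT = 9.33333e-05 s.
Cycle = t_tx + RTT = 0.00046529 s.
Throughput = L / cycle = 34592 / 0.00046529 = 74.3 Mbps.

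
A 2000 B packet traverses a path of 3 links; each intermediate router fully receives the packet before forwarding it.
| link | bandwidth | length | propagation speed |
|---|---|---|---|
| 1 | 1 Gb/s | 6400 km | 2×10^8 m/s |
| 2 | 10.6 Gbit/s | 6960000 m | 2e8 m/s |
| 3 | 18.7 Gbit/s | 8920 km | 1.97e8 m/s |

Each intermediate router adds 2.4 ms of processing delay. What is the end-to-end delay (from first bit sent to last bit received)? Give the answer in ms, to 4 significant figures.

L = 2000 × 8 = 16000 bits.
Transmission delays (L/R per hop): 0.016, 0.00150943, 0.000855615 ms; sum = 0.018365 ms.
Propagation delays (d/s per hop): 32, 34.8, 45.2792 ms; sum = 112.079 ms.
Processing at 2 router(s): 2 × 2.4 ms = 4.8 ms.
End-to-end = 116.9 ms.

116.9 ms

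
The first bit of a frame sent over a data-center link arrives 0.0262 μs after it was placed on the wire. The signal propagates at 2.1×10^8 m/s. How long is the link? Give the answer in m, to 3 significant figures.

5.50 m

d = s × t_prop = 210000000 × 2.62e-08 = 5.50 m.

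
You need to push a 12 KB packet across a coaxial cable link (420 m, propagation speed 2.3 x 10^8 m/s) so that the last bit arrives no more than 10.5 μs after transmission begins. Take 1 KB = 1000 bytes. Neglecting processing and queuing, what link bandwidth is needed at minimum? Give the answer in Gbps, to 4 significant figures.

11.07 Gbps

L = 96000 bits.
Propagation delay = 420 / 2.3e+08 = 1.82609 μs.
Transmission budget = 10.5 − 1.82609 = 8.67391 μs.
R ≥ L / t_tx = 96000 bits / 8.67391e-06 s = 11.07 Gbps.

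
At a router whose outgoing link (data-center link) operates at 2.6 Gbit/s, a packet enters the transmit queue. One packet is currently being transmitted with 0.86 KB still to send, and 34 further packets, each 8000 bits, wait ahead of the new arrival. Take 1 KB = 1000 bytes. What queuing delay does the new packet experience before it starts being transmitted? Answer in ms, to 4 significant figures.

Each queued packet: L/R = 8000/2600000000 = 0.00307692 ms.
34 queued → 0.104615 ms.
Plus remaining 6880 bits of current packet: 0.00264615 ms.
Queuing delay = 0.1073 ms.

0.1073 ms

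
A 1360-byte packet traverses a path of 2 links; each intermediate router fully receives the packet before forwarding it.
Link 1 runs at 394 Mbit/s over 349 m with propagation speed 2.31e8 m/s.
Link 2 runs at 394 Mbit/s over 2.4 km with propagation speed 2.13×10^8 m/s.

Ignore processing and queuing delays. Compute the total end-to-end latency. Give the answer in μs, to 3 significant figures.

L = 1360 × 8 = 10880 bits.
Transmission delay per hop = L/R = 10880/394000000 = 27.6142 μs; 2 hops → 55.2284 μs.
Propagation delays (d/s per hop): 1.51082, 11.2676 μs; sum = 12.7784 μs.
End-to-end = 68.0 μs.

68.0 μs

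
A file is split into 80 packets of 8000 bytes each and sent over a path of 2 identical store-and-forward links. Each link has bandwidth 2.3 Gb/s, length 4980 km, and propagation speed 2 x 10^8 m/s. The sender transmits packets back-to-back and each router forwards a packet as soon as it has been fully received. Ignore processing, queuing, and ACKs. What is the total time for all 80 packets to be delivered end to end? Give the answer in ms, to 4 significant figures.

Per-hop transmission t_tx = L/R = 64000/2300000000 = 0.0278261 ms.
Per-hop propagation t_prop = 4980000/200000000 = 24.9 ms.
Pipeline fill: first packet needs 2·t_tx to clear all hops; remaining 79 packets each add one t_tx.
Total = (2+80-1)·t_tx + 2·t_prop = 81·0.0278261 + 2·24.9 = 52.05 ms.

52.05 ms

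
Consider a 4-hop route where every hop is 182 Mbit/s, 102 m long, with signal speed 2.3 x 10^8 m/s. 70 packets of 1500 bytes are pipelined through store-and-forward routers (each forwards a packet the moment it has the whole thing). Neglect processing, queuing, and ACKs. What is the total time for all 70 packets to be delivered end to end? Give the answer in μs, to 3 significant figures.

Per-hop transmission t_tx = L/R = 12000/182000000 = 65.9341 μs.
Per-hop propagation t_prop = 102/2.3e+08 = 0.443478 μs.
Pipeline fill: first packet needs 4·t_tx to clear all hops; remaining 69 packets each add one t_tx.
Total = (4+70-1)·t_tx + 4·t_prop = 73·65.9341 + 4·0.443478 = 4810 μs.

4810 μs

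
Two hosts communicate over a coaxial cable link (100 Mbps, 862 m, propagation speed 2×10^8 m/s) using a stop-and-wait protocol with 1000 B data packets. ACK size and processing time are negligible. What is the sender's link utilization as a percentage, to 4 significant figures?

90.27 %

t_tx = L/R = 8000/100000000 = 8e-05 s.
t_prop = 862/200000000 = 4.31e-06 s; RTT = 8.62e-06 s.
Cycle = t_tx + RTT = 8.862e-05 s.
Utilization = t_tx / cycle = 8e-05/8.862e-05 = 90.27 %.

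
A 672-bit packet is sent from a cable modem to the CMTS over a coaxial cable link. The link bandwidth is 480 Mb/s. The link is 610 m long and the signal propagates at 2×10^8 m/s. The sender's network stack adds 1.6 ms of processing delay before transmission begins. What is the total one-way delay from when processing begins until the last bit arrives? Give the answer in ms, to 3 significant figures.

Transmission delay = L/R = 672 / 480000000 = 0.0014 ms.
Propagation delay = d/s = 610 m / 200000000 m/s = 0.00305 ms.
Plus processing delay 1.6 ms = 1.6 ms.
Total = 1.60 ms.

1.60 ms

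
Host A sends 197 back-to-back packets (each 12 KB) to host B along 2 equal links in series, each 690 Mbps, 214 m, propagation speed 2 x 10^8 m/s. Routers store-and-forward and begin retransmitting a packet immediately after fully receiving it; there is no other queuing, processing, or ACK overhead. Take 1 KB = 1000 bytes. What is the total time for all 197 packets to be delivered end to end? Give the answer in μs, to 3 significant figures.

Per-hop transmission t_tx = L/R = 96000/690000000 = 139.13 μs.
Per-hop propagation t_prop = 214/200000000 = 1.07 μs.
Pipeline fill: first packet needs 2·t_tx to clear all hops; remaining 196 packets each add one t_tx.
Total = (2+197-1)·t_tx + 2·t_prop = 198·139.13 + 2·1.07 = 27500 μs.

27500 μs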